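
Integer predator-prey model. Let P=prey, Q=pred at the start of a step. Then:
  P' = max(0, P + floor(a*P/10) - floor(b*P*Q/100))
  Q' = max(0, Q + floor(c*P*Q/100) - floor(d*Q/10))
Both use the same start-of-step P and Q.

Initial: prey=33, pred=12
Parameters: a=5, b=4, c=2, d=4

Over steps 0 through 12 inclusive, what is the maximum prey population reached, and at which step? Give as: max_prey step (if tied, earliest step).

Step 1: prey: 33+16-15=34; pred: 12+7-4=15
Step 2: prey: 34+17-20=31; pred: 15+10-6=19
Step 3: prey: 31+15-23=23; pred: 19+11-7=23
Step 4: prey: 23+11-21=13; pred: 23+10-9=24
Step 5: prey: 13+6-12=7; pred: 24+6-9=21
Step 6: prey: 7+3-5=5; pred: 21+2-8=15
Step 7: prey: 5+2-3=4; pred: 15+1-6=10
Step 8: prey: 4+2-1=5; pred: 10+0-4=6
Step 9: prey: 5+2-1=6; pred: 6+0-2=4
Step 10: prey: 6+3-0=9; pred: 4+0-1=3
Step 11: prey: 9+4-1=12; pred: 3+0-1=2
Step 12: prey: 12+6-0=18; pred: 2+0-0=2
Max prey = 34 at step 1

Answer: 34 1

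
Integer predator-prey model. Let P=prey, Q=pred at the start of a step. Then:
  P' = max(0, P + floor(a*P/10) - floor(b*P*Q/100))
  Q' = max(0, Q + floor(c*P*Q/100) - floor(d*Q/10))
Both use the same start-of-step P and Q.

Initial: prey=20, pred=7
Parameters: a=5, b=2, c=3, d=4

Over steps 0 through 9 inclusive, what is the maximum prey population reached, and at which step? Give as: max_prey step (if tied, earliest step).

Answer: 49 4

Derivation:
Step 1: prey: 20+10-2=28; pred: 7+4-2=9
Step 2: prey: 28+14-5=37; pred: 9+7-3=13
Step 3: prey: 37+18-9=46; pred: 13+14-5=22
Step 4: prey: 46+23-20=49; pred: 22+30-8=44
Step 5: prey: 49+24-43=30; pred: 44+64-17=91
Step 6: prey: 30+15-54=0; pred: 91+81-36=136
Step 7: prey: 0+0-0=0; pred: 136+0-54=82
Step 8: prey: 0+0-0=0; pred: 82+0-32=50
Step 9: prey: 0+0-0=0; pred: 50+0-20=30
Max prey = 49 at step 4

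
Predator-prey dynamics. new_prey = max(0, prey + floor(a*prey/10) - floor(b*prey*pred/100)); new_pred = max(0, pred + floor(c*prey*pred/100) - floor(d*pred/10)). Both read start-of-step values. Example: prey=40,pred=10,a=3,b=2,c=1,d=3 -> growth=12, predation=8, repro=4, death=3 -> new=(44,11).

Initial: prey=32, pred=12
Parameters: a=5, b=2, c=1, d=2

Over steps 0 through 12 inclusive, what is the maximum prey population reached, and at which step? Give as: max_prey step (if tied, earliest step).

Answer: 65 4

Derivation:
Step 1: prey: 32+16-7=41; pred: 12+3-2=13
Step 2: prey: 41+20-10=51; pred: 13+5-2=16
Step 3: prey: 51+25-16=60; pred: 16+8-3=21
Step 4: prey: 60+30-25=65; pred: 21+12-4=29
Step 5: prey: 65+32-37=60; pred: 29+18-5=42
Step 6: prey: 60+30-50=40; pred: 42+25-8=59
Step 7: prey: 40+20-47=13; pred: 59+23-11=71
Step 8: prey: 13+6-18=1; pred: 71+9-14=66
Step 9: prey: 1+0-1=0; pred: 66+0-13=53
Step 10: prey: 0+0-0=0; pred: 53+0-10=43
Step 11: prey: 0+0-0=0; pred: 43+0-8=35
Step 12: prey: 0+0-0=0; pred: 35+0-7=28
Max prey = 65 at step 4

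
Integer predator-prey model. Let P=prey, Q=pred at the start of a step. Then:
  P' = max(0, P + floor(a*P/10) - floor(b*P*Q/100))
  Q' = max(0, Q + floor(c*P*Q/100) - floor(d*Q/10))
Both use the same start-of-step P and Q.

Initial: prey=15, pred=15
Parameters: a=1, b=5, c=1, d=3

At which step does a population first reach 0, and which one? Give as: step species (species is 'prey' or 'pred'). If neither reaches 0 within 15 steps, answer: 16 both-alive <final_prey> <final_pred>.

Step 1: prey: 15+1-11=5; pred: 15+2-4=13
Step 2: prey: 5+0-3=2; pred: 13+0-3=10
Step 3: prey: 2+0-1=1; pred: 10+0-3=7
Step 4: prey: 1+0-0=1; pred: 7+0-2=5
Step 5: prey: 1+0-0=1; pred: 5+0-1=4
Step 6: prey: 1+0-0=1; pred: 4+0-1=3
Step 7: prey: 1+0-0=1; pred: 3+0-0=3
Steps 8-15: state stable at prey=1, pred=3 (no change)
No extinction within 15 steps

Answer: 16 both-alive 1 3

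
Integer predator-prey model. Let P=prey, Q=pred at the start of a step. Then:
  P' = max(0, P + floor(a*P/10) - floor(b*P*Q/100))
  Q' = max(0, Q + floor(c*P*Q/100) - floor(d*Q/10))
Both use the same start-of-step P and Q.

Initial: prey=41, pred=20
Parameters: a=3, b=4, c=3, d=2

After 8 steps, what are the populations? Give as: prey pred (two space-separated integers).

Step 1: prey: 41+12-32=21; pred: 20+24-4=40
Step 2: prey: 21+6-33=0; pred: 40+25-8=57
Step 3: prey: 0+0-0=0; pred: 57+0-11=46
Step 4: prey: 0+0-0=0; pred: 46+0-9=37
Step 5: prey: 0+0-0=0; pred: 37+0-7=30
Step 6: prey: 0+0-0=0; pred: 30+0-6=24
Step 7: prey: 0+0-0=0; pred: 24+0-4=20
Step 8: prey: 0+0-0=0; pred: 20+0-4=16

Answer: 0 16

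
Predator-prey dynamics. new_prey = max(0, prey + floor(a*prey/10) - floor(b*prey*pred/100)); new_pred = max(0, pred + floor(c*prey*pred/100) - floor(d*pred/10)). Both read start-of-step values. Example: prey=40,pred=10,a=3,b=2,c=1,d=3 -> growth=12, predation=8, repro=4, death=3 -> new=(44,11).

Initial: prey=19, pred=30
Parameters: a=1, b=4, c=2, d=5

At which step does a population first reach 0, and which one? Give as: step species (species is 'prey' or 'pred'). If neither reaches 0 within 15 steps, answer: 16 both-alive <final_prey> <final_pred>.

Answer: 1 prey

Derivation:
Step 1: prey: 19+1-22=0; pred: 30+11-15=26
First extinction: prey at step 1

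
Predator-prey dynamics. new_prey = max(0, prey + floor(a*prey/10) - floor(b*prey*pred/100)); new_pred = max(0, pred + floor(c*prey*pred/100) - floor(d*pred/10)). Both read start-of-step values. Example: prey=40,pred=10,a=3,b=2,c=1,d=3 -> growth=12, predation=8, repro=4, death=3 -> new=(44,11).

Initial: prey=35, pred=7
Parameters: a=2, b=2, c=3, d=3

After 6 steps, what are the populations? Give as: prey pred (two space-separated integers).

Step 1: prey: 35+7-4=38; pred: 7+7-2=12
Step 2: prey: 38+7-9=36; pred: 12+13-3=22
Step 3: prey: 36+7-15=28; pred: 22+23-6=39
Step 4: prey: 28+5-21=12; pred: 39+32-11=60
Step 5: prey: 12+2-14=0; pred: 60+21-18=63
Step 6: prey: 0+0-0=0; pred: 63+0-18=45

Answer: 0 45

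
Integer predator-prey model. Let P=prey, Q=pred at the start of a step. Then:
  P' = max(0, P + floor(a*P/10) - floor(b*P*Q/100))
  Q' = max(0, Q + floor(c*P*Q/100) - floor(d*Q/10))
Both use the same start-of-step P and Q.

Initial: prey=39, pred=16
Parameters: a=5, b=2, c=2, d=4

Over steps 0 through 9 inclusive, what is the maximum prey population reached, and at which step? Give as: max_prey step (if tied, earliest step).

Answer: 49 2

Derivation:
Step 1: prey: 39+19-12=46; pred: 16+12-6=22
Step 2: prey: 46+23-20=49; pred: 22+20-8=34
Step 3: prey: 49+24-33=40; pred: 34+33-13=54
Step 4: prey: 40+20-43=17; pred: 54+43-21=76
Step 5: prey: 17+8-25=0; pred: 76+25-30=71
Step 6: prey: 0+0-0=0; pred: 71+0-28=43
Step 7: prey: 0+0-0=0; pred: 43+0-17=26
Step 8: prey: 0+0-0=0; pred: 26+0-10=16
Step 9: prey: 0+0-0=0; pred: 16+0-6=10
Max prey = 49 at step 2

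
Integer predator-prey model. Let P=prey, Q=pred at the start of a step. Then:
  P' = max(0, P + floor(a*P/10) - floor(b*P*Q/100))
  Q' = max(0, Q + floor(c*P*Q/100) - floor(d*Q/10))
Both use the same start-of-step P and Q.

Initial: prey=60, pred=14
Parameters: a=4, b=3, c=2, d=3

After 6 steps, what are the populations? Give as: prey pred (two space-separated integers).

Answer: 0 25

Derivation:
Step 1: prey: 60+24-25=59; pred: 14+16-4=26
Step 2: prey: 59+23-46=36; pred: 26+30-7=49
Step 3: prey: 36+14-52=0; pred: 49+35-14=70
Step 4: prey: 0+0-0=0; pred: 70+0-21=49
Step 5: prey: 0+0-0=0; pred: 49+0-14=35
Step 6: prey: 0+0-0=0; pred: 35+0-10=25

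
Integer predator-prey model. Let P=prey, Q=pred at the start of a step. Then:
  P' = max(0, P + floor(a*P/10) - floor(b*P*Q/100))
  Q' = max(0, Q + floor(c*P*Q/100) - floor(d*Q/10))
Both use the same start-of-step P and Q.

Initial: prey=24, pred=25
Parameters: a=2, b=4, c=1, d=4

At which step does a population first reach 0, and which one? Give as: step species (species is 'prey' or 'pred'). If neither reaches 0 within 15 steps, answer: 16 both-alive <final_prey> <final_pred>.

Step 1: prey: 24+4-24=4; pred: 25+6-10=21
Step 2: prey: 4+0-3=1; pred: 21+0-8=13
Step 3: prey: 1+0-0=1; pred: 13+0-5=8
Step 4: prey: 1+0-0=1; pred: 8+0-3=5
Step 5: prey: 1+0-0=1; pred: 5+0-2=3
Step 6: prey: 1+0-0=1; pred: 3+0-1=2
Step 7: prey: 1+0-0=1; pred: 2+0-0=2
Steps 8-15: state stable at prey=1, pred=2 (no change)
No extinction within 15 steps

Answer: 16 both-alive 1 2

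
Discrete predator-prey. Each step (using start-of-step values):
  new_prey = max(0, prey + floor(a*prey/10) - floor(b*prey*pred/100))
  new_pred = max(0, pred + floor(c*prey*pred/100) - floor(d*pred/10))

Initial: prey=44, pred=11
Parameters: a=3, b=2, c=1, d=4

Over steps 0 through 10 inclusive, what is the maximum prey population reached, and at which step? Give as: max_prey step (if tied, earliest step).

Step 1: prey: 44+13-9=48; pred: 11+4-4=11
Step 2: prey: 48+14-10=52; pred: 11+5-4=12
Step 3: prey: 52+15-12=55; pred: 12+6-4=14
Step 4: prey: 55+16-15=56; pred: 14+7-5=16
Step 5: prey: 56+16-17=55; pred: 16+8-6=18
Step 6: prey: 55+16-19=52; pred: 18+9-7=20
Step 7: prey: 52+15-20=47; pred: 20+10-8=22
Step 8: prey: 47+14-20=41; pred: 22+10-8=24
Step 9: prey: 41+12-19=34; pred: 24+9-9=24
Step 10: prey: 34+10-16=28; pred: 24+8-9=23
Max prey = 56 at step 4

Answer: 56 4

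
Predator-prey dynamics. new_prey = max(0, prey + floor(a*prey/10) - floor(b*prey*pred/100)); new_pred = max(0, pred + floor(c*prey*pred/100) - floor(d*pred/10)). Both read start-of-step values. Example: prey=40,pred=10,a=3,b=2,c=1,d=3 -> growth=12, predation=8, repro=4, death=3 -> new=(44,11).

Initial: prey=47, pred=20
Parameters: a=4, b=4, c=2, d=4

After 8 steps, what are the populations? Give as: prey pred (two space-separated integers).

Step 1: prey: 47+18-37=28; pred: 20+18-8=30
Step 2: prey: 28+11-33=6; pred: 30+16-12=34
Step 3: prey: 6+2-8=0; pred: 34+4-13=25
Step 4: prey: 0+0-0=0; pred: 25+0-10=15
Step 5: prey: 0+0-0=0; pred: 15+0-6=9
Step 6: prey: 0+0-0=0; pred: 9+0-3=6
Step 7: prey: 0+0-0=0; pred: 6+0-2=4
Step 8: prey: 0+0-0=0; pred: 4+0-1=3

Answer: 0 3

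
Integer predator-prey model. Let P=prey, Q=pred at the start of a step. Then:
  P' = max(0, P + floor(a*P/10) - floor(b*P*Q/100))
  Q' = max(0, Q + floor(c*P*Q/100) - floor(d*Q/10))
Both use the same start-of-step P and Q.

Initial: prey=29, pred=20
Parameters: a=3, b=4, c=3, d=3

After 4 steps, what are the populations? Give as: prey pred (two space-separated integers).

Answer: 0 19

Derivation:
Step 1: prey: 29+8-23=14; pred: 20+17-6=31
Step 2: prey: 14+4-17=1; pred: 31+13-9=35
Step 3: prey: 1+0-1=0; pred: 35+1-10=26
Step 4: prey: 0+0-0=0; pred: 26+0-7=19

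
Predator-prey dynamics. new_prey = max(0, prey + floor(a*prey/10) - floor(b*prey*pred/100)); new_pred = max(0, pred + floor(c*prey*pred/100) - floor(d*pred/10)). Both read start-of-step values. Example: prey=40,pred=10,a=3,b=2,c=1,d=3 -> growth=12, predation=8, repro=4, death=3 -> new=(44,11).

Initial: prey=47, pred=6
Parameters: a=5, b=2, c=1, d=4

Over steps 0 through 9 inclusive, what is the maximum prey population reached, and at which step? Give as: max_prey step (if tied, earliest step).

Step 1: prey: 47+23-5=65; pred: 6+2-2=6
Step 2: prey: 65+32-7=90; pred: 6+3-2=7
Step 3: prey: 90+45-12=123; pred: 7+6-2=11
Step 4: prey: 123+61-27=157; pred: 11+13-4=20
Step 5: prey: 157+78-62=173; pred: 20+31-8=43
Step 6: prey: 173+86-148=111; pred: 43+74-17=100
Step 7: prey: 111+55-222=0; pred: 100+111-40=171
Step 8: prey: 0+0-0=0; pred: 171+0-68=103
Step 9: prey: 0+0-0=0; pred: 103+0-41=62
Max prey = 173 at step 5

Answer: 173 5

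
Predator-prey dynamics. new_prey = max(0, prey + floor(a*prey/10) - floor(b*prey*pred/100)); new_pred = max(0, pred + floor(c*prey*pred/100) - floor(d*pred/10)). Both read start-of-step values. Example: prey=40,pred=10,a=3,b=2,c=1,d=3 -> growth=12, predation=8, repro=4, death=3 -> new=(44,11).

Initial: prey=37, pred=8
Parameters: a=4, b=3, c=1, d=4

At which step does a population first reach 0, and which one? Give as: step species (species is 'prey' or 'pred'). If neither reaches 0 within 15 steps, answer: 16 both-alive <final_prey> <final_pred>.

Step 1: prey: 37+14-8=43; pred: 8+2-3=7
Step 2: prey: 43+17-9=51; pred: 7+3-2=8
Step 3: prey: 51+20-12=59; pred: 8+4-3=9
Step 4: prey: 59+23-15=67; pred: 9+5-3=11
Step 5: prey: 67+26-22=71; pred: 11+7-4=14
Step 6: prey: 71+28-29=70; pred: 14+9-5=18
Step 7: prey: 70+28-37=61; pred: 18+12-7=23
Step 8: prey: 61+24-42=43; pred: 23+14-9=28
Step 9: prey: 43+17-36=24; pred: 28+12-11=29
Step 10: prey: 24+9-20=13; pred: 29+6-11=24
Step 11: prey: 13+5-9=9; pred: 24+3-9=18
Step 12: prey: 9+3-4=8; pred: 18+1-7=12
Step 13: prey: 8+3-2=9; pred: 12+0-4=8
Step 14: prey: 9+3-2=10; pred: 8+0-3=5
Step 15: prey: 10+4-1=13; pred: 5+0-2=3
No extinction within 15 steps

Answer: 16 both-alive 13 3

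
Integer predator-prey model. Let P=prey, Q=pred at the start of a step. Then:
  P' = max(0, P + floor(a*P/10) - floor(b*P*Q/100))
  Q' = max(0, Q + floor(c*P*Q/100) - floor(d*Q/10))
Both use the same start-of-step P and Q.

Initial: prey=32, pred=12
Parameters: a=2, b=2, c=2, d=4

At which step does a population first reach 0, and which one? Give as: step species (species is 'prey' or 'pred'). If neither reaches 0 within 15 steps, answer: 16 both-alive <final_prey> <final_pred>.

Step 1: prey: 32+6-7=31; pred: 12+7-4=15
Step 2: prey: 31+6-9=28; pred: 15+9-6=18
Step 3: prey: 28+5-10=23; pred: 18+10-7=21
Step 4: prey: 23+4-9=18; pred: 21+9-8=22
Step 5: prey: 18+3-7=14; pred: 22+7-8=21
Step 6: prey: 14+2-5=11; pred: 21+5-8=18
Step 7: prey: 11+2-3=10; pred: 18+3-7=14
Step 8: prey: 10+2-2=10; pred: 14+2-5=11
Step 9: prey: 10+2-2=10; pred: 11+2-4=9
Step 10: prey: 10+2-1=11; pred: 9+1-3=7
Step 11: prey: 11+2-1=12; pred: 7+1-2=6
Step 12: prey: 12+2-1=13; pred: 6+1-2=5
Step 13: prey: 13+2-1=14; pred: 5+1-2=4
Step 14: prey: 14+2-1=15; pred: 4+1-1=4
Step 15: prey: 15+3-1=17; pred: 4+1-1=4
No extinction within 15 steps

Answer: 16 both-alive 17 4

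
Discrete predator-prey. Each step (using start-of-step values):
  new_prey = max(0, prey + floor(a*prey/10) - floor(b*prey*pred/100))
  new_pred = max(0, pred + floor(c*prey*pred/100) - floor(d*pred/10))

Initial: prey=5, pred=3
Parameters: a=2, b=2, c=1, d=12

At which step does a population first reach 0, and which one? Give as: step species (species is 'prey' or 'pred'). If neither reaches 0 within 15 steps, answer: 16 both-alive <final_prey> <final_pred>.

Answer: 1 pred

Derivation:
Step 1: prey: 5+1-0=6; pred: 3+0-3=0
First extinction: pred at step 1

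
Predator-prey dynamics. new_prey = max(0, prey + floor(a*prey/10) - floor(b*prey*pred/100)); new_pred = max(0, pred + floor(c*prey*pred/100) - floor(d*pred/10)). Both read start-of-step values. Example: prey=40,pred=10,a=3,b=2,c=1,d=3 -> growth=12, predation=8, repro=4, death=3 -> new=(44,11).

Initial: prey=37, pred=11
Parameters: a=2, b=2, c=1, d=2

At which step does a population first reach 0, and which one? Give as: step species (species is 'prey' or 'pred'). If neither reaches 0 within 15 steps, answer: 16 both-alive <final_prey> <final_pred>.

Step 1: prey: 37+7-8=36; pred: 11+4-2=13
Step 2: prey: 36+7-9=34; pred: 13+4-2=15
Step 3: prey: 34+6-10=30; pred: 15+5-3=17
Step 4: prey: 30+6-10=26; pred: 17+5-3=19
Step 5: prey: 26+5-9=22; pred: 19+4-3=20
Step 6: prey: 22+4-8=18; pred: 20+4-4=20
Step 7: prey: 18+3-7=14; pred: 20+3-4=19
Step 8: prey: 14+2-5=11; pred: 19+2-3=18
Step 9: prey: 11+2-3=10; pred: 18+1-3=16
Step 10: prey: 10+2-3=9; pred: 16+1-3=14
Step 11: prey: 9+1-2=8; pred: 14+1-2=13
Step 12: prey: 8+1-2=7; pred: 13+1-2=12
Step 13: prey: 7+1-1=7; pred: 12+0-2=10
Step 14: prey: 7+1-1=7; pred: 10+0-2=8
Step 15: prey: 7+1-1=7; pred: 8+0-1=7
No extinction within 15 steps

Answer: 16 both-alive 7 7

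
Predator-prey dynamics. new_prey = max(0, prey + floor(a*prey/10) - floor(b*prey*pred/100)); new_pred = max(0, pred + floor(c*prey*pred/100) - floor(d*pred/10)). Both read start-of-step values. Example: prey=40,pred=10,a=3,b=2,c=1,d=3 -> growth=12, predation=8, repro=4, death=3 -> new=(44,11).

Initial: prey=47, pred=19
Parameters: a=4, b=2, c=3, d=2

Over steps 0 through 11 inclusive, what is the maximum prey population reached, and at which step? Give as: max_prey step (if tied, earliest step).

Step 1: prey: 47+18-17=48; pred: 19+26-3=42
Step 2: prey: 48+19-40=27; pred: 42+60-8=94
Step 3: prey: 27+10-50=0; pred: 94+76-18=152
Step 4: prey: 0+0-0=0; pred: 152+0-30=122
Step 5: prey: 0+0-0=0; pred: 122+0-24=98
Step 6: prey: 0+0-0=0; pred: 98+0-19=79
Step 7: prey: 0+0-0=0; pred: 79+0-15=64
Step 8: prey: 0+0-0=0; pred: 64+0-12=52
Step 9: prey: 0+0-0=0; pred: 52+0-10=42
Step 10: prey: 0+0-0=0; pred: 42+0-8=34
Step 11: prey: 0+0-0=0; pred: 34+0-6=28
Max prey = 48 at step 1

Answer: 48 1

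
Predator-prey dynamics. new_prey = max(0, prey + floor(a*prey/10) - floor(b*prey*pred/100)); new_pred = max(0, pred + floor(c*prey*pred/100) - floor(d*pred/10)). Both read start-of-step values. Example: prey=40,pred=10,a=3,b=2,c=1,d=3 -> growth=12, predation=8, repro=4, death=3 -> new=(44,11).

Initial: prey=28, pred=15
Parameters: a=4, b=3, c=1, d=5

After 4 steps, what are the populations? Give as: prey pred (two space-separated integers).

Answer: 38 6

Derivation:
Step 1: prey: 28+11-12=27; pred: 15+4-7=12
Step 2: prey: 27+10-9=28; pred: 12+3-6=9
Step 3: prey: 28+11-7=32; pred: 9+2-4=7
Step 4: prey: 32+12-6=38; pred: 7+2-3=6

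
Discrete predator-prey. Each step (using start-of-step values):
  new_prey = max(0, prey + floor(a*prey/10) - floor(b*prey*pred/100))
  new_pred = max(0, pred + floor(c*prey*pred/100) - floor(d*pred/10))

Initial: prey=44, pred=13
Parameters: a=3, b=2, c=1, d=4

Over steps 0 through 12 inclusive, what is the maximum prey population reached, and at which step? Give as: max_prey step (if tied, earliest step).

Step 1: prey: 44+13-11=46; pred: 13+5-5=13
Step 2: prey: 46+13-11=48; pred: 13+5-5=13
Step 3: prey: 48+14-12=50; pred: 13+6-5=14
Step 4: prey: 50+15-14=51; pred: 14+7-5=16
Step 5: prey: 51+15-16=50; pred: 16+8-6=18
Step 6: prey: 50+15-18=47; pred: 18+9-7=20
Step 7: prey: 47+14-18=43; pred: 20+9-8=21
Step 8: prey: 43+12-18=37; pred: 21+9-8=22
Step 9: prey: 37+11-16=32; pred: 22+8-8=22
Step 10: prey: 32+9-14=27; pred: 22+7-8=21
Step 11: prey: 27+8-11=24; pred: 21+5-8=18
Step 12: prey: 24+7-8=23; pred: 18+4-7=15
Max prey = 51 at step 4

Answer: 51 4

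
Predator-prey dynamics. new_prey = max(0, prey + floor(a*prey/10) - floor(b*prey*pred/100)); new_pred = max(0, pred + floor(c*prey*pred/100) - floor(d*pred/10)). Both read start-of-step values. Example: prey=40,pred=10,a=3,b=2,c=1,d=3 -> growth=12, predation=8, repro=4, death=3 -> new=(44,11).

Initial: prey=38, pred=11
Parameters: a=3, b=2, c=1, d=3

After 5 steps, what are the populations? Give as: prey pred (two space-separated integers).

Step 1: prey: 38+11-8=41; pred: 11+4-3=12
Step 2: prey: 41+12-9=44; pred: 12+4-3=13
Step 3: prey: 44+13-11=46; pred: 13+5-3=15
Step 4: prey: 46+13-13=46; pred: 15+6-4=17
Step 5: prey: 46+13-15=44; pred: 17+7-5=19

Answer: 44 19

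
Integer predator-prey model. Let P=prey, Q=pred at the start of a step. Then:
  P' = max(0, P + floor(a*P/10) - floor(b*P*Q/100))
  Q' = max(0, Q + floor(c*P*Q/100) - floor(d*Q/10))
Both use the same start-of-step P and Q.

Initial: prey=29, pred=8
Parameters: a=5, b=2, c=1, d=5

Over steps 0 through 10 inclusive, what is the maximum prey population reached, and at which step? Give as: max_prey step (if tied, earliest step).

Answer: 224 7

Derivation:
Step 1: prey: 29+14-4=39; pred: 8+2-4=6
Step 2: prey: 39+19-4=54; pred: 6+2-3=5
Step 3: prey: 54+27-5=76; pred: 5+2-2=5
Step 4: prey: 76+38-7=107; pred: 5+3-2=6
Step 5: prey: 107+53-12=148; pred: 6+6-3=9
Step 6: prey: 148+74-26=196; pred: 9+13-4=18
Step 7: prey: 196+98-70=224; pred: 18+35-9=44
Step 8: prey: 224+112-197=139; pred: 44+98-22=120
Step 9: prey: 139+69-333=0; pred: 120+166-60=226
Step 10: prey: 0+0-0=0; pred: 226+0-113=113
Max prey = 224 at step 7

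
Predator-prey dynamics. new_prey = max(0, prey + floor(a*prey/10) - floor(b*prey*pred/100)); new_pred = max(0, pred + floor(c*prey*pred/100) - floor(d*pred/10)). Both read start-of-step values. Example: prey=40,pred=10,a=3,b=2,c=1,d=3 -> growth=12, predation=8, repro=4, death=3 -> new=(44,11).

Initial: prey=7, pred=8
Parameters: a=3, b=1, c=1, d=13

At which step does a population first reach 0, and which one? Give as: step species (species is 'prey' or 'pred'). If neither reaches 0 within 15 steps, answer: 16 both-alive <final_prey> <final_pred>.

Answer: 1 pred

Derivation:
Step 1: prey: 7+2-0=9; pred: 8+0-10=0
First extinction: pred at step 1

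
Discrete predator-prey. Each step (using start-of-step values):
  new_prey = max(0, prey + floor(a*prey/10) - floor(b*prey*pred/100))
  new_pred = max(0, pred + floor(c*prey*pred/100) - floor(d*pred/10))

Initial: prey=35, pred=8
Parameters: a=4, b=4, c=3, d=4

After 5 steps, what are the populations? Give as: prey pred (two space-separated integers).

Step 1: prey: 35+14-11=38; pred: 8+8-3=13
Step 2: prey: 38+15-19=34; pred: 13+14-5=22
Step 3: prey: 34+13-29=18; pred: 22+22-8=36
Step 4: prey: 18+7-25=0; pred: 36+19-14=41
Step 5: prey: 0+0-0=0; pred: 41+0-16=25

Answer: 0 25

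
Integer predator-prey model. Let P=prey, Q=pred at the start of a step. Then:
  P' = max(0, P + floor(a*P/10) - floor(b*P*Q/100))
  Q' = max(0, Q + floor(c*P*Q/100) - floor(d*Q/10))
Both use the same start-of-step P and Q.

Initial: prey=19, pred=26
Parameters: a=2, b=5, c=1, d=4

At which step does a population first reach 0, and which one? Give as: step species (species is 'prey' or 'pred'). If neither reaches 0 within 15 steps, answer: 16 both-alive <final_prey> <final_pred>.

Answer: 1 prey

Derivation:
Step 1: prey: 19+3-24=0; pred: 26+4-10=20
First extinction: prey at step 1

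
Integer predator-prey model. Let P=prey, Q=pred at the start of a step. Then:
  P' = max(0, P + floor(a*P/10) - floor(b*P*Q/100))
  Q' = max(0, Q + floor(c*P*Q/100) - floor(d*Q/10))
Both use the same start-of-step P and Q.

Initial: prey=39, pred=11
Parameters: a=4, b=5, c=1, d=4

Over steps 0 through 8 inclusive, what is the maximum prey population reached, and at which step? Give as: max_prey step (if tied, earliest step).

Step 1: prey: 39+15-21=33; pred: 11+4-4=11
Step 2: prey: 33+13-18=28; pred: 11+3-4=10
Step 3: prey: 28+11-14=25; pred: 10+2-4=8
Step 4: prey: 25+10-10=25; pred: 8+2-3=7
Step 5: prey: 25+10-8=27; pred: 7+1-2=6
Step 6: prey: 27+10-8=29; pred: 6+1-2=5
Step 7: prey: 29+11-7=33; pred: 5+1-2=4
Step 8: prey: 33+13-6=40; pred: 4+1-1=4
Max prey = 40 at step 8

Answer: 40 8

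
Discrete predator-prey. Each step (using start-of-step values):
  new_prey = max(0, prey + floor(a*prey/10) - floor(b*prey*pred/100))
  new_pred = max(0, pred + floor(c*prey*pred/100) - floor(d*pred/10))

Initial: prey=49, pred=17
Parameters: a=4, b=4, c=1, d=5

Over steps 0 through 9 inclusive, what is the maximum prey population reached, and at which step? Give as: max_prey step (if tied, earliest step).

Answer: 59 9

Derivation:
Step 1: prey: 49+19-33=35; pred: 17+8-8=17
Step 2: prey: 35+14-23=26; pred: 17+5-8=14
Step 3: prey: 26+10-14=22; pred: 14+3-7=10
Step 4: prey: 22+8-8=22; pred: 10+2-5=7
Step 5: prey: 22+8-6=24; pred: 7+1-3=5
Step 6: prey: 24+9-4=29; pred: 5+1-2=4
Step 7: prey: 29+11-4=36; pred: 4+1-2=3
Step 8: prey: 36+14-4=46; pred: 3+1-1=3
Step 9: prey: 46+18-5=59; pred: 3+1-1=3
Max prey = 59 at step 9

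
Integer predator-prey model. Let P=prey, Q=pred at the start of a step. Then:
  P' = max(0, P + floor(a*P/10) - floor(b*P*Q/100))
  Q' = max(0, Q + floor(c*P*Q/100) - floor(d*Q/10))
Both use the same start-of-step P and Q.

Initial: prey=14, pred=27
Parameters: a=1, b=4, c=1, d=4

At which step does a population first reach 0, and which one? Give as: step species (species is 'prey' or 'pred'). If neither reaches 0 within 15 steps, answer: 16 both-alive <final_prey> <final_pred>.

Step 1: prey: 14+1-15=0; pred: 27+3-10=20
First extinction: prey at step 1

Answer: 1 prey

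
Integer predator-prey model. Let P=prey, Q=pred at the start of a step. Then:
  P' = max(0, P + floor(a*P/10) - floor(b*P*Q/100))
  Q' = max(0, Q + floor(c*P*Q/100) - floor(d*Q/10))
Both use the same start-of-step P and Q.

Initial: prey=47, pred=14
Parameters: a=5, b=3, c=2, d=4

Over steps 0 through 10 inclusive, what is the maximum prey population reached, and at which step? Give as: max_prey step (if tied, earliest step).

Step 1: prey: 47+23-19=51; pred: 14+13-5=22
Step 2: prey: 51+25-33=43; pred: 22+22-8=36
Step 3: prey: 43+21-46=18; pred: 36+30-14=52
Step 4: prey: 18+9-28=0; pred: 52+18-20=50
Step 5: prey: 0+0-0=0; pred: 50+0-20=30
Step 6: prey: 0+0-0=0; pred: 30+0-12=18
Step 7: prey: 0+0-0=0; pred: 18+0-7=11
Step 8: prey: 0+0-0=0; pred: 11+0-4=7
Step 9: prey: 0+0-0=0; pred: 7+0-2=5
Step 10: prey: 0+0-0=0; pred: 5+0-2=3
Max prey = 51 at step 1

Answer: 51 1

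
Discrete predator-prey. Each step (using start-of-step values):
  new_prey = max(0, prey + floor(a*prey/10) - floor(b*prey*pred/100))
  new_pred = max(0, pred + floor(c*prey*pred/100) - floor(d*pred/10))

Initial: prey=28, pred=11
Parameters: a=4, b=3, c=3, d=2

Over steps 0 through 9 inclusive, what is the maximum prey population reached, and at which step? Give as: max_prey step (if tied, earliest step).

Answer: 30 1

Derivation:
Step 1: prey: 28+11-9=30; pred: 11+9-2=18
Step 2: prey: 30+12-16=26; pred: 18+16-3=31
Step 3: prey: 26+10-24=12; pred: 31+24-6=49
Step 4: prey: 12+4-17=0; pred: 49+17-9=57
Step 5: prey: 0+0-0=0; pred: 57+0-11=46
Step 6: prey: 0+0-0=0; pred: 46+0-9=37
Step 7: prey: 0+0-0=0; pred: 37+0-7=30
Step 8: prey: 0+0-0=0; pred: 30+0-6=24
Step 9: prey: 0+0-0=0; pred: 24+0-4=20
Max prey = 30 at step 1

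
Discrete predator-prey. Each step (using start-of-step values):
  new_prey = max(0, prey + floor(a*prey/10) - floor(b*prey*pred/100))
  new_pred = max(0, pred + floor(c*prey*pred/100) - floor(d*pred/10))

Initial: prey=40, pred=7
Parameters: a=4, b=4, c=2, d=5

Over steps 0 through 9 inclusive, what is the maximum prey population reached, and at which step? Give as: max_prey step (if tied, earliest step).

Answer: 47 2

Derivation:
Step 1: prey: 40+16-11=45; pred: 7+5-3=9
Step 2: prey: 45+18-16=47; pred: 9+8-4=13
Step 3: prey: 47+18-24=41; pred: 13+12-6=19
Step 4: prey: 41+16-31=26; pred: 19+15-9=25
Step 5: prey: 26+10-26=10; pred: 25+13-12=26
Step 6: prey: 10+4-10=4; pred: 26+5-13=18
Step 7: prey: 4+1-2=3; pred: 18+1-9=10
Step 8: prey: 3+1-1=3; pred: 10+0-5=5
Step 9: prey: 3+1-0=4; pred: 5+0-2=3
Max prey = 47 at step 2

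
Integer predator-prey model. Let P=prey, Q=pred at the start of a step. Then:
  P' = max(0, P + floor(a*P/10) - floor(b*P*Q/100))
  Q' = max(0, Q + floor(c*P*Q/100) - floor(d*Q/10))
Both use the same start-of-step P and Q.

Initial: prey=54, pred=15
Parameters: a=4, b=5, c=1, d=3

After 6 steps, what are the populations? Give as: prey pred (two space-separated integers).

Step 1: prey: 54+21-40=35; pred: 15+8-4=19
Step 2: prey: 35+14-33=16; pred: 19+6-5=20
Step 3: prey: 16+6-16=6; pred: 20+3-6=17
Step 4: prey: 6+2-5=3; pred: 17+1-5=13
Step 5: prey: 3+1-1=3; pred: 13+0-3=10
Step 6: prey: 3+1-1=3; pred: 10+0-3=7

Answer: 3 7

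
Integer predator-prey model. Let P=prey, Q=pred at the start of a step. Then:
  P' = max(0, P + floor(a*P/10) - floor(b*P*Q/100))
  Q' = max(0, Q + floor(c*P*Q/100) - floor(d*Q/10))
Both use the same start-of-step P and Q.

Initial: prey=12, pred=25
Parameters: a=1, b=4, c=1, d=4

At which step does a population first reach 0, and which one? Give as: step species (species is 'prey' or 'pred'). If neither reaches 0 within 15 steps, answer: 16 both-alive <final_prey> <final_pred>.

Answer: 16 both-alive 1 2

Derivation:
Step 1: prey: 12+1-12=1; pred: 25+3-10=18
Step 2: prey: 1+0-0=1; pred: 18+0-7=11
Step 3: prey: 1+0-0=1; pred: 11+0-4=7
Step 4: prey: 1+0-0=1; pred: 7+0-2=5
Step 5: prey: 1+0-0=1; pred: 5+0-2=3
Step 6: prey: 1+0-0=1; pred: 3+0-1=2
Step 7: prey: 1+0-0=1; pred: 2+0-0=2
Steps 8-15: state stable at prey=1, pred=2 (no change)
No extinction within 15 steps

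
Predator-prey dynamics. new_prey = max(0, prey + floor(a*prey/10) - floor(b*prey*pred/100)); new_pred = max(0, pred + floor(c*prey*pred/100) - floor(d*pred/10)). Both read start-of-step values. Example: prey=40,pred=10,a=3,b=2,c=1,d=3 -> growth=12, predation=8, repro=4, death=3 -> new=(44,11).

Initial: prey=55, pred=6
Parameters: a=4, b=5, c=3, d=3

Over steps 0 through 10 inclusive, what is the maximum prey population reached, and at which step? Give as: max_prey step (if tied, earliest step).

Step 1: prey: 55+22-16=61; pred: 6+9-1=14
Step 2: prey: 61+24-42=43; pred: 14+25-4=35
Step 3: prey: 43+17-75=0; pred: 35+45-10=70
Step 4: prey: 0+0-0=0; pred: 70+0-21=49
Step 5: prey: 0+0-0=0; pred: 49+0-14=35
Step 6: prey: 0+0-0=0; pred: 35+0-10=25
Step 7: prey: 0+0-0=0; pred: 25+0-7=18
Step 8: prey: 0+0-0=0; pred: 18+0-5=13
Step 9: prey: 0+0-0=0; pred: 13+0-3=10
Step 10: prey: 0+0-0=0; pred: 10+0-3=7
Max prey = 61 at step 1

Answer: 61 1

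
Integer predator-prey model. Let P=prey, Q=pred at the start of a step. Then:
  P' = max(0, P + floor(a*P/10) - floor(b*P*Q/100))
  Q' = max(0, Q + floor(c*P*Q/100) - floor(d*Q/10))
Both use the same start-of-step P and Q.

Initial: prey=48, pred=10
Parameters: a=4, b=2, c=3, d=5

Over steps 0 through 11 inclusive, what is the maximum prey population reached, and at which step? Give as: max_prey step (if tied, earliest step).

Answer: 59 2

Derivation:
Step 1: prey: 48+19-9=58; pred: 10+14-5=19
Step 2: prey: 58+23-22=59; pred: 19+33-9=43
Step 3: prey: 59+23-50=32; pred: 43+76-21=98
Step 4: prey: 32+12-62=0; pred: 98+94-49=143
Step 5: prey: 0+0-0=0; pred: 143+0-71=72
Step 6: prey: 0+0-0=0; pred: 72+0-36=36
Step 7: prey: 0+0-0=0; pred: 36+0-18=18
Step 8: prey: 0+0-0=0; pred: 18+0-9=9
Step 9: prey: 0+0-0=0; pred: 9+0-4=5
Step 10: prey: 0+0-0=0; pred: 5+0-2=3
Step 11: prey: 0+0-0=0; pred: 3+0-1=2
Max prey = 59 at step 2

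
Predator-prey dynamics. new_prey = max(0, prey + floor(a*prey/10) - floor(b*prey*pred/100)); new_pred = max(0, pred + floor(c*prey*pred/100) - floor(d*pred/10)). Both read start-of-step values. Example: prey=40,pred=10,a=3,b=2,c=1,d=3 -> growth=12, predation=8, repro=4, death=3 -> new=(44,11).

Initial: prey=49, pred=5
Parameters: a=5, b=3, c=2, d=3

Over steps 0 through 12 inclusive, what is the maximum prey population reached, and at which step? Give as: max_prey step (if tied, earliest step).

Step 1: prey: 49+24-7=66; pred: 5+4-1=8
Step 2: prey: 66+33-15=84; pred: 8+10-2=16
Step 3: prey: 84+42-40=86; pred: 16+26-4=38
Step 4: prey: 86+43-98=31; pred: 38+65-11=92
Step 5: prey: 31+15-85=0; pred: 92+57-27=122
Step 6: prey: 0+0-0=0; pred: 122+0-36=86
Step 7: prey: 0+0-0=0; pred: 86+0-25=61
Step 8: prey: 0+0-0=0; pred: 61+0-18=43
Step 9: prey: 0+0-0=0; pred: 43+0-12=31
Step 10: prey: 0+0-0=0; pred: 31+0-9=22
Step 11: prey: 0+0-0=0; pred: 22+0-6=16
Step 12: prey: 0+0-0=0; pred: 16+0-4=12
Max prey = 86 at step 3

Answer: 86 3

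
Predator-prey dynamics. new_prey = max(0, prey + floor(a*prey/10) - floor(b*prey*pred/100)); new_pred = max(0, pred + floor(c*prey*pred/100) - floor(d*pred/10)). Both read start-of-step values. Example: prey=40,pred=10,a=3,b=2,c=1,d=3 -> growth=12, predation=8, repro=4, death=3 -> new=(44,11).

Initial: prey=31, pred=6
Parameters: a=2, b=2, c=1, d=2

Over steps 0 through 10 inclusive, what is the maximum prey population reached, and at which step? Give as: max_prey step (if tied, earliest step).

Step 1: prey: 31+6-3=34; pred: 6+1-1=6
Step 2: prey: 34+6-4=36; pred: 6+2-1=7
Step 3: prey: 36+7-5=38; pred: 7+2-1=8
Step 4: prey: 38+7-6=39; pred: 8+3-1=10
Step 5: prey: 39+7-7=39; pred: 10+3-2=11
Step 6: prey: 39+7-8=38; pred: 11+4-2=13
Step 7: prey: 38+7-9=36; pred: 13+4-2=15
Step 8: prey: 36+7-10=33; pred: 15+5-3=17
Step 9: prey: 33+6-11=28; pred: 17+5-3=19
Step 10: prey: 28+5-10=23; pred: 19+5-3=21
Max prey = 39 at step 4

Answer: 39 4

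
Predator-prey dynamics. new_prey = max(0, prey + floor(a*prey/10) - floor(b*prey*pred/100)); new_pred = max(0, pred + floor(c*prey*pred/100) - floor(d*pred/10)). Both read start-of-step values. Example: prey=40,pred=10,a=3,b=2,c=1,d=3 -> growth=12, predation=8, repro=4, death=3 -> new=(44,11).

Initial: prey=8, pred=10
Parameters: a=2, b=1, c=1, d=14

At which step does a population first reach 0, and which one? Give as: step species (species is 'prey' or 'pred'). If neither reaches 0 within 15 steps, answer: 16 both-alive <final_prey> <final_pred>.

Step 1: prey: 8+1-0=9; pred: 10+0-14=0
First extinction: pred at step 1

Answer: 1 pred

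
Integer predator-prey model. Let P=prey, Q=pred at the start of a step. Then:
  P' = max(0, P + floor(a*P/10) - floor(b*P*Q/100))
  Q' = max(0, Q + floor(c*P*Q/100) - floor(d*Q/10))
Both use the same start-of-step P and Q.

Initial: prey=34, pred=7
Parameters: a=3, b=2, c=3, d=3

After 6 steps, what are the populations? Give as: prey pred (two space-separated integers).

Answer: 0 63

Derivation:
Step 1: prey: 34+10-4=40; pred: 7+7-2=12
Step 2: prey: 40+12-9=43; pred: 12+14-3=23
Step 3: prey: 43+12-19=36; pred: 23+29-6=46
Step 4: prey: 36+10-33=13; pred: 46+49-13=82
Step 5: prey: 13+3-21=0; pred: 82+31-24=89
Step 6: prey: 0+0-0=0; pred: 89+0-26=63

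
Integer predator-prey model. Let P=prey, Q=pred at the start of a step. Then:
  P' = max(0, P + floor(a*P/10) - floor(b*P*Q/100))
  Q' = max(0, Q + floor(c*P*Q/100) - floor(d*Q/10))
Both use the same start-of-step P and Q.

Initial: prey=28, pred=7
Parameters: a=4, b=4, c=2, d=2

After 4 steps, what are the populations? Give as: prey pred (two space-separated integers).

Step 1: prey: 28+11-7=32; pred: 7+3-1=9
Step 2: prey: 32+12-11=33; pred: 9+5-1=13
Step 3: prey: 33+13-17=29; pred: 13+8-2=19
Step 4: prey: 29+11-22=18; pred: 19+11-3=27

Answer: 18 27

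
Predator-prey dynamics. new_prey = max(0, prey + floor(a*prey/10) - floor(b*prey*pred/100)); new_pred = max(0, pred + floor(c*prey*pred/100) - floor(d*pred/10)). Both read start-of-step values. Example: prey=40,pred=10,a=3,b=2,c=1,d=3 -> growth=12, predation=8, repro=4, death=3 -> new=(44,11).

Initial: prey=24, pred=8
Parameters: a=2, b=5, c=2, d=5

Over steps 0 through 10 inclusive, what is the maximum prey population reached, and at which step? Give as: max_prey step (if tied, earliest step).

Answer: 31 10

Derivation:
Step 1: prey: 24+4-9=19; pred: 8+3-4=7
Step 2: prey: 19+3-6=16; pred: 7+2-3=6
Step 3: prey: 16+3-4=15; pred: 6+1-3=4
Step 4: prey: 15+3-3=15; pred: 4+1-2=3
Step 5: prey: 15+3-2=16; pred: 3+0-1=2
Step 6: prey: 16+3-1=18; pred: 2+0-1=1
Step 7: prey: 18+3-0=21; pred: 1+0-0=1
Step 8: prey: 21+4-1=24; pred: 1+0-0=1
Step 9: prey: 24+4-1=27; pred: 1+0-0=1
Step 10: prey: 27+5-1=31; pred: 1+0-0=1
Max prey = 31 at step 10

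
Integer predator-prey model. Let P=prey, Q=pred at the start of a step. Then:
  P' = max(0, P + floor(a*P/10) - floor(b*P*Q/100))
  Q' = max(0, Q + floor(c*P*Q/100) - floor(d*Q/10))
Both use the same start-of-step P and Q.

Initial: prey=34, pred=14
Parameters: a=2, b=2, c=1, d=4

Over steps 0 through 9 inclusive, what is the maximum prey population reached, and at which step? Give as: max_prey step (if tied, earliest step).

Step 1: prey: 34+6-9=31; pred: 14+4-5=13
Step 2: prey: 31+6-8=29; pred: 13+4-5=12
Step 3: prey: 29+5-6=28; pred: 12+3-4=11
Step 4: prey: 28+5-6=27; pred: 11+3-4=10
Step 5: prey: 27+5-5=27; pred: 10+2-4=8
Step 6: prey: 27+5-4=28; pred: 8+2-3=7
Step 7: prey: 28+5-3=30; pred: 7+1-2=6
Step 8: prey: 30+6-3=33; pred: 6+1-2=5
Step 9: prey: 33+6-3=36; pred: 5+1-2=4
Max prey = 36 at step 9

Answer: 36 9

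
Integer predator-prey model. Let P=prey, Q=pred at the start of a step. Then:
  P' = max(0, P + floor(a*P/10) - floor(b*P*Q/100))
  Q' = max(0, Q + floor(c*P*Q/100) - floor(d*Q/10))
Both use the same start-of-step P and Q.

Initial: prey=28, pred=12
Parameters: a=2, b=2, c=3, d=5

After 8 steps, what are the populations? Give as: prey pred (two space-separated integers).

Answer: 6 7

Derivation:
Step 1: prey: 28+5-6=27; pred: 12+10-6=16
Step 2: prey: 27+5-8=24; pred: 16+12-8=20
Step 3: prey: 24+4-9=19; pred: 20+14-10=24
Step 4: prey: 19+3-9=13; pred: 24+13-12=25
Step 5: prey: 13+2-6=9; pred: 25+9-12=22
Step 6: prey: 9+1-3=7; pred: 22+5-11=16
Step 7: prey: 7+1-2=6; pred: 16+3-8=11
Step 8: prey: 6+1-1=6; pred: 11+1-5=7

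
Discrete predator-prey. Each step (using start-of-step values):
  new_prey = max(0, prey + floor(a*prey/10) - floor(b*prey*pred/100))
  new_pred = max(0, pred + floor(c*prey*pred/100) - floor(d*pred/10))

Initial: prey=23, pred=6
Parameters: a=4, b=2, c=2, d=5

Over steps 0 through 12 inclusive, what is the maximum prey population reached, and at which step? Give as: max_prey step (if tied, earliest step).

Step 1: prey: 23+9-2=30; pred: 6+2-3=5
Step 2: prey: 30+12-3=39; pred: 5+3-2=6
Step 3: prey: 39+15-4=50; pred: 6+4-3=7
Step 4: prey: 50+20-7=63; pred: 7+7-3=11
Step 5: prey: 63+25-13=75; pred: 11+13-5=19
Step 6: prey: 75+30-28=77; pred: 19+28-9=38
Step 7: prey: 77+30-58=49; pred: 38+58-19=77
Step 8: prey: 49+19-75=0; pred: 77+75-38=114
Step 9: prey: 0+0-0=0; pred: 114+0-57=57
Step 10: prey: 0+0-0=0; pred: 57+0-28=29
Step 11: prey: 0+0-0=0; pred: 29+0-14=15
Step 12: prey: 0+0-0=0; pred: 15+0-7=8
Max prey = 77 at step 6

Answer: 77 6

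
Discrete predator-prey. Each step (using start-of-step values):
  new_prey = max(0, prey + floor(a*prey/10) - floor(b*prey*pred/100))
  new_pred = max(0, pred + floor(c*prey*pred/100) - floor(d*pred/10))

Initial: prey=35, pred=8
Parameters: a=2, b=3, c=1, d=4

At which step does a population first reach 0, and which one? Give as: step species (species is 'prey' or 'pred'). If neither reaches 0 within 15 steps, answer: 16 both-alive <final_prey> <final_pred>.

Step 1: prey: 35+7-8=34; pred: 8+2-3=7
Step 2: prey: 34+6-7=33; pred: 7+2-2=7
Step 3: prey: 33+6-6=33; pred: 7+2-2=7
Steps 4-15: state stable at prey=33, pred=7 (no change)
No extinction within 15 steps

Answer: 16 both-alive 33 7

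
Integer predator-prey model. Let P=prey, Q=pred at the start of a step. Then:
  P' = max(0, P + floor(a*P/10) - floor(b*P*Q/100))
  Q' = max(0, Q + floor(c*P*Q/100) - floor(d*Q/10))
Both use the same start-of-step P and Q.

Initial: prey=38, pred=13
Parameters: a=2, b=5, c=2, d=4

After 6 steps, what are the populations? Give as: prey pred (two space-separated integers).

Step 1: prey: 38+7-24=21; pred: 13+9-5=17
Step 2: prey: 21+4-17=8; pred: 17+7-6=18
Step 3: prey: 8+1-7=2; pred: 18+2-7=13
Step 4: prey: 2+0-1=1; pred: 13+0-5=8
Step 5: prey: 1+0-0=1; pred: 8+0-3=5
Step 6: prey: 1+0-0=1; pred: 5+0-2=3

Answer: 1 3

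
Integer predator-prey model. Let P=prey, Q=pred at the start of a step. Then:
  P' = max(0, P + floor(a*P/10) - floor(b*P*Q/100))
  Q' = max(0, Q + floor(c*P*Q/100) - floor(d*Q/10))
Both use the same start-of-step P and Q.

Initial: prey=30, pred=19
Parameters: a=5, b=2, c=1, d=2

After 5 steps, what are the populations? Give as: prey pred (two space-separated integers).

Answer: 31 38

Derivation:
Step 1: prey: 30+15-11=34; pred: 19+5-3=21
Step 2: prey: 34+17-14=37; pred: 21+7-4=24
Step 3: prey: 37+18-17=38; pred: 24+8-4=28
Step 4: prey: 38+19-21=36; pred: 28+10-5=33
Step 5: prey: 36+18-23=31; pred: 33+11-6=38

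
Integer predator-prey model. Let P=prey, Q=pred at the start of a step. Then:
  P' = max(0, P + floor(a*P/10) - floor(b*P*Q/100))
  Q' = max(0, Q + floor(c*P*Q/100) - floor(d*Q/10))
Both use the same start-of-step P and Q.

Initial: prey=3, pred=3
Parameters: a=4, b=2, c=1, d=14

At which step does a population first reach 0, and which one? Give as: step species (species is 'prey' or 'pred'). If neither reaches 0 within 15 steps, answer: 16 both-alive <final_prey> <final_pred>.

Step 1: prey: 3+1-0=4; pred: 3+0-4=0
First extinction: pred at step 1

Answer: 1 pred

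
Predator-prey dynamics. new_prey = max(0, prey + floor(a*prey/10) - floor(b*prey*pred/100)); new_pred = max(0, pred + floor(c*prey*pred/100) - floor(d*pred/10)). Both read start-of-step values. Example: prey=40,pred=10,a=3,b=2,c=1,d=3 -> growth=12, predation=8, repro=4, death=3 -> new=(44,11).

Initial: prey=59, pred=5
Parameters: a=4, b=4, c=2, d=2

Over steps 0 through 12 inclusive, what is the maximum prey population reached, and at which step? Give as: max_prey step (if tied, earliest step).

Step 1: prey: 59+23-11=71; pred: 5+5-1=9
Step 2: prey: 71+28-25=74; pred: 9+12-1=20
Step 3: prey: 74+29-59=44; pred: 20+29-4=45
Step 4: prey: 44+17-79=0; pred: 45+39-9=75
Step 5: prey: 0+0-0=0; pred: 75+0-15=60
Step 6: prey: 0+0-0=0; pred: 60+0-12=48
Step 7: prey: 0+0-0=0; pred: 48+0-9=39
Step 8: prey: 0+0-0=0; pred: 39+0-7=32
Step 9: prey: 0+0-0=0; pred: 32+0-6=26
Step 10: prey: 0+0-0=0; pred: 26+0-5=21
Step 11: prey: 0+0-0=0; pred: 21+0-4=17
Step 12: prey: 0+0-0=0; pred: 17+0-3=14
Max prey = 74 at step 2

Answer: 74 2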